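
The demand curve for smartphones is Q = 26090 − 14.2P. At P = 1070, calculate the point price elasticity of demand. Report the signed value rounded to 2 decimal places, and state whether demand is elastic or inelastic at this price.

dQ/dP = −14.2. At P = 1070, Q = 26090 − 14.2(1070) = 10896.
Ed = (dQ/dP)·(P/Q) = −14.2 × (1070/10896) = -1.3944…
|Ed| = 1.39 > 1, so demand is elastic.

-1.39; elastic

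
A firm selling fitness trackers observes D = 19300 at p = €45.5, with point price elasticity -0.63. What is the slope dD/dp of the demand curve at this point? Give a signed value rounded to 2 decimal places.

Ed = (dD/dp)·(p/D) ⇒ dD/dp = Ed·D/p = (-0.63)·19300/45.5 = -267.2307…

-267.23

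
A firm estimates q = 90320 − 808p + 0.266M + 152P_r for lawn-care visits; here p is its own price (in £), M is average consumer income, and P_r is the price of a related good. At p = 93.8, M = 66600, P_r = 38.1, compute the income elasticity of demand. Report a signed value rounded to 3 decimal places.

0.466

At the given values, q = 90320 − 808(93.8) + 0.266(66600) + 152(38.1) = 38036.4.
∂q/∂M = 0.266.
E = (0.266) × (66600/38036.4) = 0.46575…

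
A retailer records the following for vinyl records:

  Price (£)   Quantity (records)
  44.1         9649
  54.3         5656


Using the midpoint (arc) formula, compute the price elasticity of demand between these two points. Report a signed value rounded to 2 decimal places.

-2.52

%ΔQ = (5656 − 9649) / [(9649 + 5656)/2] = -3993/7652.5 = -0.521790…
%ΔP = (54.3 − 44.1) / [(44.1 + 54.3)/2] = 10.2/49.2 = 0.207317…
Arc Ed = %ΔQ / %ΔP = (-3993/7652.5) / (10.2/49.2) = -2.5168…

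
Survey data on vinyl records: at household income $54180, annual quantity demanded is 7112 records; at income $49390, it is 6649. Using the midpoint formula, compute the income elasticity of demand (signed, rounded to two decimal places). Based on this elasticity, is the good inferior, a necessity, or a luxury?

0.73; necessity

%ΔQ = (6649 − 7112)/[( 7112 + 6649)/2] = -463/6880.5 = -0.067291…
%ΔIncome = (49390 − 54180)/[( 54180 + 49390)/2] = -4790/51785 = -0.092497…
E_income = (-463/6880.5) / (-4790/51785) = 0.7274…
0 < E_income < 1 ⇒ normal good, necessity.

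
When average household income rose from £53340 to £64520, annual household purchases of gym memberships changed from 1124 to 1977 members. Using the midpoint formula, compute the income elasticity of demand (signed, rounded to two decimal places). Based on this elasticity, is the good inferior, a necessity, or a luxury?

%ΔQ = (1977 − 1124)/[( 1124 + 1977)/2] = 853/1550.5 = 0.550145…
%ΔIncome = (64520 − 53340)/[( 53340 + 64520)/2] = 11180/58930 = 0.189716…
E_income = (853/1550.5) / (11180/58930) = 2.8998…
E_income > 1 ⇒ normal good, luxury.

2.90; luxury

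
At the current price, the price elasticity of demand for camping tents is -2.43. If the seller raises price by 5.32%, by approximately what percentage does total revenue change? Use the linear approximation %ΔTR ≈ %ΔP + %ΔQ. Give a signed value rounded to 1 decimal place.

-7.6%

%ΔQ ≈ Ed × %ΔP = (-2.43) × (+5.32%) = -12.9276%
%ΔTR ≈ %ΔP + %ΔQ = (+5.32%) + (-12.9276%) = -7.6076%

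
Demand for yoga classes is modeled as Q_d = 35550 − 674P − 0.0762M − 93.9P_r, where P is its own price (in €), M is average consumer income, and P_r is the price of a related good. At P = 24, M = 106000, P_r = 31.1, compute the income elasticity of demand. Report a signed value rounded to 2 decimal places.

At the given values, Q_d = 35550 − 674(24) − 0.0762(106000) − 93.9(31.1) = 8376.51.
∂Q_d/∂M = -0.0762.
E = (-0.0762) × (106000/8376.51) = -0.9642…

-0.96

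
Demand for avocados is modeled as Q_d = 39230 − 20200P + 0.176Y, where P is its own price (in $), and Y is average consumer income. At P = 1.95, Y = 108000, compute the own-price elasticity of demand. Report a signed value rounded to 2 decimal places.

At the given values, Q_d = 39230 − 20200(1.95) + 0.176(108000) = 18848.
∂Q_d/∂P = −20200.
E = (-20200) × (1.95/18848) = -2.0898…

-2.09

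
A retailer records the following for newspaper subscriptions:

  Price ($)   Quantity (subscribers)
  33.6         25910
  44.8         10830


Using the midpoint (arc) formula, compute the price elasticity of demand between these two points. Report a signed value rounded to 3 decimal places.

-2.873

%ΔQ = (10830 − 25910) / [(25910 + 10830)/2] = -15080/18370 = -0.820903…
%ΔP = (44.8 − 33.6) / [(33.6 + 44.8)/2] = 11.2/39.2 = 0.285714…
Arc Ed = %ΔQ / %ΔP = (-15080/18370) / (11.2/39.2) = -2.87316…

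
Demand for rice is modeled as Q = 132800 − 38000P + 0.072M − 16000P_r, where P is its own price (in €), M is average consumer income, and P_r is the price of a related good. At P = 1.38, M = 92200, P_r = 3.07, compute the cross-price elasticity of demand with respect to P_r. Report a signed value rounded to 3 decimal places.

At the given values, Q = 132800 − 38000(1.38) + 0.072(92200) − 16000(3.07) = 37878.4.
∂Q/∂P_r = -16000.
E = (-16000) × (3.07/37878.4) = -1.29678…

-1.297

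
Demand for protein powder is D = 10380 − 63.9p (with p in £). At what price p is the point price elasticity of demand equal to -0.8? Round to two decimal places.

Ed = −63.9p/(10380 − 63.9p). Set this equal to -0.8:
63.9p = 0.8·(10380 − 63.9p) ⇒ 63.9p(1 + 0.8) = 0.8·10380
p = 0.8·10380 / (63.9·1.8) = 72.1961…

72.20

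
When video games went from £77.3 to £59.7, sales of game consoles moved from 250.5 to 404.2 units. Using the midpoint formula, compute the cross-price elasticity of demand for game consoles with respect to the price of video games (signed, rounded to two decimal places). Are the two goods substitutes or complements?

-1.83; complements

%ΔQ_{game consoles} = (404.2 − 250.5)/avg = 153.7/327.35 = 0.469528…
%ΔP_{video games} = (59.7 − 77.3)/avg = -17.6/68.5 = -0.256934…
E_cross = (153.7/327.35) / (-17.6/68.5) = -1.8274…
E_cross < 0 ⇒ the goods are complements.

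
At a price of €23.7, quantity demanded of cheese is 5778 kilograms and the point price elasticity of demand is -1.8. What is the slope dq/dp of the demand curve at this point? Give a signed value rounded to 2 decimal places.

-438.84

Ed = (dq/dp)·(p/q) ⇒ dq/dp = Ed·q/p = (-1.8)·5778/23.7 = -438.8354…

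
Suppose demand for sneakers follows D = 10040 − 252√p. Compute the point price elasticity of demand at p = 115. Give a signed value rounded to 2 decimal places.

dD/dp = −252/(2√p) = -11.7496. At p = 115, D = 7337.6.
Ed = (dD/dp)·(p/D) = (-11.7496) × (115/7337.6) = -0.1841…

-0.18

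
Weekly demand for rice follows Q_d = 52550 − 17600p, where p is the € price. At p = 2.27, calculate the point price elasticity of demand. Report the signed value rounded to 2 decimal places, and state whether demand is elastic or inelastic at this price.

dQ_d/dp = −17600. At p = 2.27, Q_d = 52550 − 17600(2.27) = 12598.
Ed = (dQ_d/dp)·(p/Q_d) = −17600 × (2.27/12598) = -3.1712…
|Ed| = 3.17 > 1, so demand is elastic.

-3.17; elastic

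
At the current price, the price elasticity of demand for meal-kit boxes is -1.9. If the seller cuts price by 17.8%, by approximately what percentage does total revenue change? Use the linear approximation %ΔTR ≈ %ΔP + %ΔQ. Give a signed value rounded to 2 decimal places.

%ΔQ ≈ Ed × %ΔP = (-1.9) × (-17.8%) = +33.8200%
%ΔTR ≈ %ΔP + %ΔQ = (-17.8%) + (+33.8200%) = +16.0200%

+16.02%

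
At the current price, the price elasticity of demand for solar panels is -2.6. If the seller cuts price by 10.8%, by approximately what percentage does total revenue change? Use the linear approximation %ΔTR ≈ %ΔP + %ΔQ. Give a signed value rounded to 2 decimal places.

+17.28%

%ΔQ ≈ Ed × %ΔP = (-2.6) × (-10.8%) = +28.0800%
%ΔTR ≈ %ΔP + %ΔQ = (-10.8%) + (+28.0800%) = +17.2800%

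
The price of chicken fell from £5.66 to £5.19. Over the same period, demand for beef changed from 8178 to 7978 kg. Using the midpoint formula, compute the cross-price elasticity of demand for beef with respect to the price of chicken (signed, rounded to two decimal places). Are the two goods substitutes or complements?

0.29; substitutes

%ΔQ_{beef} = (7978 − 8178)/avg = -200/8078 = -0.024758…
%ΔP_{chicken} = (5.19 − 5.66)/avg = -0.47/5.425 = -0.086635…
E_cross = (-200/8078) / (-0.47/5.425) = 0.2857…
E_cross > 0 ⇒ the goods are substitutes.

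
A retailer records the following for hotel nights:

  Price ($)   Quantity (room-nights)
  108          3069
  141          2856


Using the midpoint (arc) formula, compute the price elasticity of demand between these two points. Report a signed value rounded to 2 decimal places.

-0.27

%ΔQ = (2856 − 3069) / [(3069 + 2856)/2] = -213/2962.5 = -0.071898…
%ΔP = (141 − 108) / [(108 + 141)/2] = 33/124.5 = 0.265060…
Arc Ed = %ΔQ / %ΔP = (-213/2962.5) / (33/124.5) = -0.2712…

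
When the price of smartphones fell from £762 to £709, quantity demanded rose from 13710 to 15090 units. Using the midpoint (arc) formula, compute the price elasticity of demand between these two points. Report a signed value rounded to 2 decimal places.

-1.33

%ΔQ = (15090 − 13710) / [(13710 + 15090)/2] = 1380/14400 = 0.095833…
%ΔP = (709 − 762) / [(762 + 709)/2] = -53/735.5 = -0.072059…
Arc Ed = %ΔQ / %ΔP = (1380/14400) / (-53/735.5) = -1.3299…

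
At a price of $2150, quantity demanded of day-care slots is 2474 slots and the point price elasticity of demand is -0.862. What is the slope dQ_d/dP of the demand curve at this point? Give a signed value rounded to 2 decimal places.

Ed = (dQ_d/dP)·(P/Q_d) ⇒ dQ_d/dP = Ed·Q_d/P = (-0.862)·2474/2150 = -0.9919…

-0.99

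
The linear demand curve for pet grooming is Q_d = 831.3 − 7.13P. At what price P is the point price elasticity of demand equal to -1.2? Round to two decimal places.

Ed = −7.13P/(831.3 − 7.13P). Set this equal to -1.2:
7.13P = 1.2·(831.3 − 7.13P) ⇒ 7.13P(1 + 1.2) = 1.2·831.3
P = 1.2·831.3 / (7.13·2.2) = 63.5955…

63.60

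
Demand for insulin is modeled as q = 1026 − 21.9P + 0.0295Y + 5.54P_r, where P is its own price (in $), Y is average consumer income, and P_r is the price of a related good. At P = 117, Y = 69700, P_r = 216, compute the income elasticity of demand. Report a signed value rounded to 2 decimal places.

1.20

At the given values, q = 1026 − 21.9(117) + 0.0295(69700) + 5.54(216) = 1716.49.
∂q/∂Y = 0.0295.
E = (0.0295) × (69700/1716.49) = 1.1978…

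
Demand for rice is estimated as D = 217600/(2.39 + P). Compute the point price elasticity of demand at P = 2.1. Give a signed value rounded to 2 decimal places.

-0.47

dD/dP = −217600/(2.39 + P)² = -10793.6. At P = 2.1, D = 48463.3.
Ed = (dD/dP)·(P/D) = (-10793.6) × (2.1/48463.3) = -0.4677…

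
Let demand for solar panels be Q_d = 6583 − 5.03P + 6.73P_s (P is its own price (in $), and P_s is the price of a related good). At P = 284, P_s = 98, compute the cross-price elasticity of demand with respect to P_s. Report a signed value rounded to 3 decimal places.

0.113

At the given values, Q_d = 6583 − 5.03(284) + 6.73(98) = 5814.02.
∂Q_d/∂P_s = 6.73.
E = (6.73) × (98/5814.02) = 0.11343…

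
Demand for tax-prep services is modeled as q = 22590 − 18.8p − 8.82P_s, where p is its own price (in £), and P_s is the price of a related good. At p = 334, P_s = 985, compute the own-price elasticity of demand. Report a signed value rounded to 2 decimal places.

-0.82

At the given values, q = 22590 − 18.8(334) − 8.82(985) = 7623.1.
∂q/∂p = −18.8.
E = (-18.8) × (334/7623.1) = -0.8237…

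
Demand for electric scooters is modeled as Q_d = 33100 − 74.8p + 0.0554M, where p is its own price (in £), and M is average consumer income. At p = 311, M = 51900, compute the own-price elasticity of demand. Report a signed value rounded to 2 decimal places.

At the given values, Q_d = 33100 − 74.8(311) + 0.0554(51900) = 12712.46.
∂Q_d/∂p = −74.8.
E = (-74.8) × (311/12712.46) = -1.8299…

-1.83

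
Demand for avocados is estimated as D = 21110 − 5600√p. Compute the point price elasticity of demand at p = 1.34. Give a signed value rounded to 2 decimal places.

dD/dp = −5600/(2√p) = -2418.83. At p = 1.34, D = 14627.5.
Ed = (dD/dp)·(p/D) = (-2418.83) × (1.34/14627.5) = -0.2215…

-0.22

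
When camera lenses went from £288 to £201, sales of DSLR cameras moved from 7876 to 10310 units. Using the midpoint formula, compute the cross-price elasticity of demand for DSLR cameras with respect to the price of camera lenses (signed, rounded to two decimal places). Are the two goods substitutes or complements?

%ΔQ_{DSLR cameras} = (10310 − 7876)/avg = 2434/9093 = 0.267678…
%ΔP_{camera lenses} = (201 − 288)/avg = -87/244.5 = -0.355828…
E_cross = (2434/9093) / (-87/244.5) = -0.7522…
E_cross < 0 ⇒ the goods are complements.

-0.75; complements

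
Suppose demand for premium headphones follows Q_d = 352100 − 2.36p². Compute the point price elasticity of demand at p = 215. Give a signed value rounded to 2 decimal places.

-0.90

dQ_d/dp = −2·2.36·p = -1014.8. At p = 215, Q_d = 243009.
Ed = (dQ_d/dp)·(p/Q_d) = (-1014.8) × (215/243009) = -0.8978…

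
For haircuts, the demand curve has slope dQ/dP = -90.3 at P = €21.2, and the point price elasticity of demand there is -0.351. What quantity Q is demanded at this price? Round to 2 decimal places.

Ed = (dQ/dP)·(P/Q) ⇒ Q = (dQ/dP)·P/Ed = (-90.3)·21.2/(-0.351) = 5454.0170…

5454.02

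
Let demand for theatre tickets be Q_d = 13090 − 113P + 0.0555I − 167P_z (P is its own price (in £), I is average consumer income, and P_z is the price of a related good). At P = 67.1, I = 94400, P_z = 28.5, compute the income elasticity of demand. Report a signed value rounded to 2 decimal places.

At the given values, Q_d = 13090 − 113(67.1) + 0.0555(94400) − 167(28.5) = 5987.4.
∂Q_d/∂I = 0.0555.
E = (0.0555) × (94400/5987.4) = 0.8750…

0.88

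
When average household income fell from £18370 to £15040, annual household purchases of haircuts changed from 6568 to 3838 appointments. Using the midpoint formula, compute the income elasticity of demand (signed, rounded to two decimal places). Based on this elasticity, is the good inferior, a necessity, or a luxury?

%ΔQ = (3838 − 6568)/[( 6568 + 3838)/2] = -2730/5203 = -0.524697…
%ΔIncome = (15040 − 18370)/[( 18370 + 15040)/2] = -3330/16705 = -0.199341…
E_income = (-2730/5203) / (-3330/16705) = 2.6321…
E_income > 1 ⇒ normal good, luxury.

2.63; luxury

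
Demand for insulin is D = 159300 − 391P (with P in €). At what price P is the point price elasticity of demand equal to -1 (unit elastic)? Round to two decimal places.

203.71

Ed = −391P/(159300 − 391P). Set this equal to -1:
391P = 1·(159300 − 391P) ⇒ 391P(1 + 1) = 1·159300
P = 1·159300 / (391·2) = 203.7084…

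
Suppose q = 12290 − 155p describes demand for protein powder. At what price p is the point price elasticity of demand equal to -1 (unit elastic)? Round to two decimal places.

39.65

Ed = −155p/(12290 − 155p). Set this equal to -1:
155p = 1·(12290 − 155p) ⇒ 155p(1 + 1) = 1·12290
p = 1·12290 / (155·2) = 39.6451…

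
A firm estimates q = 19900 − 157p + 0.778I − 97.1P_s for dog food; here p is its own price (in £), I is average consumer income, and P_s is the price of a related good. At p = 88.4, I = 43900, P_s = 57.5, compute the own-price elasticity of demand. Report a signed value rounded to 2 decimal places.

-0.40

At the given values, q = 19900 − 157(88.4) + 0.778(43900) − 97.1(57.5) = 34592.15.
∂q/∂p = −157.
E = (-157) × (88.4/34592.15) = -0.4012…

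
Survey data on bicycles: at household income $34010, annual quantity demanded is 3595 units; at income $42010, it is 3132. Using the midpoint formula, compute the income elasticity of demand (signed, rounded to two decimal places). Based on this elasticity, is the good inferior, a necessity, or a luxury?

%ΔQ = (3132 − 3595)/[( 3595 + 3132)/2] = -463/3363.5 = -0.137654…
%ΔIncome = (42010 − 34010)/[( 34010 + 42010)/2] = 8000/38010 = 0.210470…
E_income = (-463/3363.5) / (8000/38010) = -0.6540…
E_income < 0 ⇒ inferior good.

-0.65; inferior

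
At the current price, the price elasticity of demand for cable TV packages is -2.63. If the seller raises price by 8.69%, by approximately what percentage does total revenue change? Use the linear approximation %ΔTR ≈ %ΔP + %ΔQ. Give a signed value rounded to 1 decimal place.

-14.2%

%ΔQ ≈ Ed × %ΔP = (-2.63) × (+8.69%) = -22.8547%
%ΔTR ≈ %ΔP + %ΔQ = (+8.69%) + (-22.8547%) = -14.1647%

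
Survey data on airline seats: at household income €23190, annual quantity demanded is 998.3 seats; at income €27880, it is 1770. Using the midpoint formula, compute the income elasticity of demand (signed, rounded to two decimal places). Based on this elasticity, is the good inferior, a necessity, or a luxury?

%ΔQ = (1770 − 998.3)/[( 998.3 + 1770)/2] = 771.7/1384.15 = 0.557526…
%ΔIncome = (27880 − 23190)/[( 23190 + 27880)/2] = 4690/25535 = 0.183669…
E_income = (771.7/1384.15) / (4690/25535) = 3.0354…
E_income > 1 ⇒ normal good, luxury.

3.04; luxury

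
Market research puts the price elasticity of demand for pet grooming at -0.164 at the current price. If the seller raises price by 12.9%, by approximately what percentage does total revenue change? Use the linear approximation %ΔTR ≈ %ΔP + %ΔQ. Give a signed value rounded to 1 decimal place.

+10.8%

%ΔQ ≈ Ed × %ΔP = (-0.164) × (+12.9%) = -2.1156%
%ΔTR ≈ %ΔP + %ΔQ = (+12.9%) + (-2.1156%) = +10.7844%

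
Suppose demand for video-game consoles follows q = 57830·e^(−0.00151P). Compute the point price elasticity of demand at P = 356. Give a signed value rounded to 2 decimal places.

dq/dP = −0.00151·q = -51.0118. At P = 356, q = 33782.7.
Ed = (dq/dP)·(P/q) = (-51.0118) × (356/33782.7) = -0.5375…

-0.54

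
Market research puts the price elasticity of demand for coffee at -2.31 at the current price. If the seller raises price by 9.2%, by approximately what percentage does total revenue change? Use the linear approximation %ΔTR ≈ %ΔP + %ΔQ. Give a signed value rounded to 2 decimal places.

-12.05%

%ΔQ ≈ Ed × %ΔP = (-2.31) × (+9.2%) = -21.2520%
%ΔTR ≈ %ΔP + %ΔQ = (+9.2%) + (-21.2520%) = -12.0520%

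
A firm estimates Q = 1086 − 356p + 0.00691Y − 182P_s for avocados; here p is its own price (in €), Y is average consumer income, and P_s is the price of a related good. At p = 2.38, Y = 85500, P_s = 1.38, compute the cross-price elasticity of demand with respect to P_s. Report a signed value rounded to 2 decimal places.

At the given values, Q = 1086 − 356(2.38) + 0.00691(85500) − 182(1.38) = 578.365.
∂Q/∂P_s = -182.
E = (-182) × (1.38/578.365) = -0.4342…

-0.43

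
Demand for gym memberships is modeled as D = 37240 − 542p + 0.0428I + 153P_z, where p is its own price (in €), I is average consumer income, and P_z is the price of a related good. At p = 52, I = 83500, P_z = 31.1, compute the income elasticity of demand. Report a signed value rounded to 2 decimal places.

At the given values, D = 37240 − 542(52) + 0.0428(83500) + 153(31.1) = 17388.1.
∂D/∂I = 0.0428.
E = (0.0428) × (83500/17388.1) = 0.2055…

0.21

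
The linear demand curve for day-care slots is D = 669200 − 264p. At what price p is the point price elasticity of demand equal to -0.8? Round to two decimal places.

1126.60

Ed = −264p/(669200 − 264p). Set this equal to -0.8:
264p = 0.8·(669200 − 264p) ⇒ 264p(1 + 0.8) = 0.8·669200
p = 0.8·669200 / (264·1.8) = 1126.5993…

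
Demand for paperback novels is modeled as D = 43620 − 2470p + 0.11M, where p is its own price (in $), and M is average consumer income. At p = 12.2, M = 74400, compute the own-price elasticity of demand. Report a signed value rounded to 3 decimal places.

-1.391

At the given values, D = 43620 − 2470(12.2) + 0.11(74400) = 21670.
∂D/∂p = −2470.
E = (-2470) × (12.2/21670) = -1.39058…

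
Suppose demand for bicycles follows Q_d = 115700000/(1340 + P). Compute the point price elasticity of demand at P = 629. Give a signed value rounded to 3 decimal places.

dQ_d/dP = −115700000/(1340 + P)² = -29.843. At P = 629, Q_d = 58760.8.
Ed = (dQ_d/dP)·(P/Q_d) = (-29.843) × (629/58760.8) = -0.31945…

-0.319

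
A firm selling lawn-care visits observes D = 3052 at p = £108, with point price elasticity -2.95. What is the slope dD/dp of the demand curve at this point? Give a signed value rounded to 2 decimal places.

Ed = (dD/dp)·(p/D) ⇒ dD/dp = Ed·D/p = (-2.95)·3052/108 = -83.3648…

-83.36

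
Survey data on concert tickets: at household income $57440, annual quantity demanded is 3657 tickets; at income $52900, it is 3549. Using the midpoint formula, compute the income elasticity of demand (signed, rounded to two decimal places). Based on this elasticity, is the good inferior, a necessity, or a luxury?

%ΔQ = (3549 − 3657)/[( 3657 + 3549)/2] = -108/3603 = -0.029975…
%ΔIncome = (52900 − 57440)/[( 57440 + 52900)/2] = -4540/55170 = -0.082291…
E_income = (-108/3603) / (-4540/55170) = 0.3642…
0 < E_income < 1 ⇒ normal good, necessity.

0.36; necessity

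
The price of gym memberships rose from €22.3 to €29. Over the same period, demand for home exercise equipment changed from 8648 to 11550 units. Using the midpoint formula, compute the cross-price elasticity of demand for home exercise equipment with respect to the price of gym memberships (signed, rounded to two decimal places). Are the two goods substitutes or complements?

%ΔQ_{home exercise equipment} = (11550 − 8648)/avg = 2902/10099 = 0.287355…
%ΔP_{gym memberships} = (29 − 22.3)/avg = 6.7/25.65 = 0.261208…
E_cross = (2902/10099) / (6.7/25.65) = 1.1000…
E_cross > 0 ⇒ the goods are substitutes.

1.10; substitutes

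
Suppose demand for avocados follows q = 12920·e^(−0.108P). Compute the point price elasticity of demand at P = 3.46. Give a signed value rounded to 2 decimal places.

dq/dP = −0.108·q = -960.283. At P = 3.46, q = 8891.51.
Ed = (dq/dP)·(P/q) = (-960.283) × (3.46/8891.51) = -0.3736…

-0.37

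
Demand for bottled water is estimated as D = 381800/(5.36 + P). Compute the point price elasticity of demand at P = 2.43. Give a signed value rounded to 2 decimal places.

dD/dP = −381800/(5.36 + P)² = -6291.6. At P = 2.43, D = 49011.6.
Ed = (dD/dP)·(P/D) = (-6291.6) × (2.43/49011.6) = -0.3119…

-0.31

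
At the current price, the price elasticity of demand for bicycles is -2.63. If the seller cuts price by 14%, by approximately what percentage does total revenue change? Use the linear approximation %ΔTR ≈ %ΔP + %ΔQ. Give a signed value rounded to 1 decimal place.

%ΔQ ≈ Ed × %ΔP = (-2.63) × (-14%) = +36.8200%
%ΔTR ≈ %ΔP + %ΔQ = (-14%) + (+36.8200%) = +22.8200%

+22.8%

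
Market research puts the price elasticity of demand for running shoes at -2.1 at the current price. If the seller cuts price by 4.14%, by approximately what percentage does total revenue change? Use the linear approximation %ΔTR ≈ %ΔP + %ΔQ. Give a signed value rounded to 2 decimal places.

+4.55%

%ΔQ ≈ Ed × %ΔP = (-2.1) × (-4.14%) = +8.6940%
%ΔTR ≈ %ΔP + %ΔQ = (-4.14%) + (+8.6940%) = +4.5540%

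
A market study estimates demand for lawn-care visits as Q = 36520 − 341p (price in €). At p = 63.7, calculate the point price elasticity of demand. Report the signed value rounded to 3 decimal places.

-1.468

dQ/dp = −341. At p = 63.7, Q = 36520 − 341(63.7) = 14798.3.
Ed = (dQ/dp)·(p/Q) = −341 × (63.7/14798.3) = -1.46785…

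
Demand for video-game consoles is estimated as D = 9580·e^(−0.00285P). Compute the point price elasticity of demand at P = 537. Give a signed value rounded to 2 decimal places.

dD/dP = −0.00285·D = -5.90941. At P = 537, D = 2073.48.
Ed = (dD/dP)·(P/D) = (-5.90941) × (537/2073.48) = -1.5304…

-1.53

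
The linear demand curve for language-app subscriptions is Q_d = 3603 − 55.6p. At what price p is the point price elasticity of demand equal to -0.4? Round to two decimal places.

Ed = −55.6p/(3603 − 55.6p). Set this equal to -0.4:
55.6p = 0.4·(3603 − 55.6p) ⇒ 55.6p(1 + 0.4) = 0.4·3603
p = 0.4·3603 / (55.6·1.4) = 18.5149…

18.51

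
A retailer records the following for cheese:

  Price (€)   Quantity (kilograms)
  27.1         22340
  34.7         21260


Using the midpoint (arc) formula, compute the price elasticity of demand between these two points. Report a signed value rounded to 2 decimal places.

%ΔQ = (21260 − 22340) / [(22340 + 21260)/2] = -1080/21800 = -0.049541…
%ΔP = (34.7 − 27.1) / [(27.1 + 34.7)/2] = 7.6/30.9 = 0.245954…
Arc Ed = %ΔQ / %ΔP = (-1080/21800) / (7.6/30.9) = -0.2014…

-0.20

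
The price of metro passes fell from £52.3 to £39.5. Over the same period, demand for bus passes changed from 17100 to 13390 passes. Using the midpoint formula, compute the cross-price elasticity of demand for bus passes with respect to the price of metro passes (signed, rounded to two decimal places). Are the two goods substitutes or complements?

%ΔQ_{bus passes} = (13390 − 17100)/avg = -3710/15245 = -0.243358…
%ΔP_{metro passes} = (39.5 − 52.3)/avg = -12.8/45.9 = -0.278867…
E_cross = (-3710/15245) / (-12.8/45.9) = 0.8726…
E_cross > 0 ⇒ the goods are substitutes.

0.87; substitutes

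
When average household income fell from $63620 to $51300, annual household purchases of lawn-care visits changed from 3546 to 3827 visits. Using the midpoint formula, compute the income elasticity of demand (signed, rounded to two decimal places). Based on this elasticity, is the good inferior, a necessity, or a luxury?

-0.36; inferior

%ΔQ = (3827 − 3546)/[( 3546 + 3827)/2] = 281/3686.5 = 0.076224…
%ΔIncome = (51300 − 63620)/[( 63620 + 51300)/2] = -12320/57460 = -0.214410…
E_income = (281/3686.5) / (-12320/57460) = -0.3555…
E_income < 0 ⇒ inferior good.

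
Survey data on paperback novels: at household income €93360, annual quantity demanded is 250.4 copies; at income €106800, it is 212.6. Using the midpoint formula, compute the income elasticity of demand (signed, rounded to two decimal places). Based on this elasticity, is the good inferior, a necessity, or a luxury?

-1.22; inferior

%ΔQ = (212.6 − 250.4)/[( 250.4 + 212.6)/2] = -37.8/231.5 = -0.163282…
%ΔIncome = (106800 − 93360)/[( 93360 + 106800)/2] = 13440/100080 = 0.134292…
E_income = (-37.8/231.5) / (13440/100080) = -1.2158…
E_income < 0 ⇒ inferior good.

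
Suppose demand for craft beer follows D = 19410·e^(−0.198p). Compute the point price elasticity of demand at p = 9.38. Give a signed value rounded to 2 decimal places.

-1.86

dD/dp = −0.198·D = -599.931. At p = 9.38, D = 3029.96.
Ed = (dD/dp)·(p/D) = (-599.931) × (9.38/3029.96) = -1.8572…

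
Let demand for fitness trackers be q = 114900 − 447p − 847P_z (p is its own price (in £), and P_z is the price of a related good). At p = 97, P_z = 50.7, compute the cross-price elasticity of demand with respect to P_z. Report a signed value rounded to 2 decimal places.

-1.50

At the given values, q = 114900 − 447(97) − 847(50.7) = 28598.1.
∂q/∂P_z = -847.
E = (-847) × (50.7/28598.1) = -1.5015…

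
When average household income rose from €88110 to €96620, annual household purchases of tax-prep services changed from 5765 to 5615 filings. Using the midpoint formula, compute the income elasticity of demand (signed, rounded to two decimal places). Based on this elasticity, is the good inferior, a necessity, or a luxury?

%ΔQ = (5615 − 5765)/[( 5765 + 5615)/2] = -150/5690 = -0.026362…
%ΔIncome = (96620 − 88110)/[( 88110 + 96620)/2] = 8510/92365 = 0.092134…
E_income = (-150/5690) / (8510/92365) = -0.2861…
E_income < 0 ⇒ inferior good.

-0.29; inferior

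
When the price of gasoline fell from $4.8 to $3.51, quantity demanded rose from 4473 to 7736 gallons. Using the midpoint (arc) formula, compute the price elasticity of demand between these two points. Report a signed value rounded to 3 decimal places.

-1.722

%ΔQ = (7736 − 4473) / [(4473 + 7736)/2] = 3263/6104.5 = 0.534523…
%ΔP = (3.51 − 4.8) / [(4.8 + 3.51)/2] = -1.29/4.155 = -0.310469…
Arc Ed = %ΔQ / %ΔP = (3263/6104.5) / (-1.29/4.155) = -1.72166…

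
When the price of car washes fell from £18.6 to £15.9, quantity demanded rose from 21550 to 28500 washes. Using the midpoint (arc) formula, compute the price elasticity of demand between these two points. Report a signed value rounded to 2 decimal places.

-1.77

%ΔQ = (28500 − 21550) / [(21550 + 28500)/2] = 6950/25025 = 0.277722…
%ΔP = (15.9 − 18.6) / [(18.6 + 15.9)/2] = -2.7/17.25 = -0.156521…
Arc Ed = %ΔQ / %ΔP = (6950/25025) / (-2.7/17.25) = -1.7743…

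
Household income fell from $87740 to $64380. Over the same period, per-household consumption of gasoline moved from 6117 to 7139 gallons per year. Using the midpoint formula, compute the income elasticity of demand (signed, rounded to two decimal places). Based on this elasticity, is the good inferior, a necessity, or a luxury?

%ΔQ = (7139 − 6117)/[( 6117 + 7139)/2] = 1022/6628 = 0.154194…
%ΔIncome = (64380 − 87740)/[( 87740 + 64380)/2] = -23360/76060 = -0.307125…
E_income = (1022/6628) / (-23360/76060) = -0.5020…
E_income < 0 ⇒ inferior good.

-0.50; inferior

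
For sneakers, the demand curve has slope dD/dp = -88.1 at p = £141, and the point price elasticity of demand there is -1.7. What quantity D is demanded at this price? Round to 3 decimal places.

Ed = (dD/dp)·(p/D) ⇒ D = (dD/dp)·p/Ed = (-88.1)·141/(-1.7) = 7307.11764…

7307.118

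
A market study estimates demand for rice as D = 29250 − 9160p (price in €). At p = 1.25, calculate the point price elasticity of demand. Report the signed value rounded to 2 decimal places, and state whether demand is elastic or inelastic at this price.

dD/dp = −9160. At p = 1.25, D = 29250 − 9160(1.25) = 17800.
Ed = (dD/dp)·(p/D) = −9160 × (1.25/17800) = -0.6432…
|Ed| = 0.64 < 1, so demand is inelastic.

-0.64; inelastic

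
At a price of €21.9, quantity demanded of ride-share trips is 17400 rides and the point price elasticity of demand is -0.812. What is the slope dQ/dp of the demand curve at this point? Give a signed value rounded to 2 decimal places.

-645.15

Ed = (dQ/dp)·(p/Q) ⇒ dQ/dp = Ed·Q/p = (-0.812)·17400/21.9 = -645.1506…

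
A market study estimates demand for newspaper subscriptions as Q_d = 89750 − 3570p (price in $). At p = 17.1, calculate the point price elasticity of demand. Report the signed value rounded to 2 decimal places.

dQ_d/dp = −3570. At p = 17.1, Q_d = 89750 − 3570(17.1) = 28703.
Ed = (dQ_d/dp)·(p/Q_d) = −3570 × (17.1/28703) = -2.1268…

-2.13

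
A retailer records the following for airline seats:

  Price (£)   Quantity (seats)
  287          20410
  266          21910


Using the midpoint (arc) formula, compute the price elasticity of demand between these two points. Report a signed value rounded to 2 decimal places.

-0.93

%ΔQ = (21910 − 20410) / [(20410 + 21910)/2] = 1500/21160 = 0.070888…
%ΔP = (266 − 287) / [(287 + 266)/2] = -21/276.5 = -0.075949…
Arc Ed = %ΔQ / %ΔP = (1500/21160) / (-21/276.5) = -0.9333…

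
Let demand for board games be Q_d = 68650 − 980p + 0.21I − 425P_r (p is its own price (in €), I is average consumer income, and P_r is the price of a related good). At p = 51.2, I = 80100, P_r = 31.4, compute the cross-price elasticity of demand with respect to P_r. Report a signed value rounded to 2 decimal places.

At the given values, Q_d = 68650 − 980(51.2) + 0.21(80100) − 425(31.4) = 21950.
∂Q_d/∂P_r = -425.
E = (-425) × (31.4/21950) = -0.6079…

-0.61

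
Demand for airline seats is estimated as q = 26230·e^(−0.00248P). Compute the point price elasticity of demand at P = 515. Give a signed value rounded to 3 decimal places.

dq/dP = −0.00248·q = -18.1372. At P = 515, q = 7313.37.
Ed = (dq/dP)·(P/q) = (-18.1372) × (515/7313.37) = -1.2772

-1.277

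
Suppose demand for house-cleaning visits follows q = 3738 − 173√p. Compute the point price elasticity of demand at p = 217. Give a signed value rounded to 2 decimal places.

-1.07

dq/dp = −173/(2√p) = -5.872. At p = 217, q = 1189.55.
Ed = (dq/dp)·(p/q) = (-5.872) × (217/1189.55) = -1.0711…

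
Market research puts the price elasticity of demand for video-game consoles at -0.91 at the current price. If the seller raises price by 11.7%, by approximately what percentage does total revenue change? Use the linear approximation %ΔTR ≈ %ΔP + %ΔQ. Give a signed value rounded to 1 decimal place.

%ΔQ ≈ Ed × %ΔP = (-0.91) × (+11.7%) = -10.6470%
%ΔTR ≈ %ΔP + %ΔQ = (+11.7%) + (-10.6470%) = +1.0530%

+1.1%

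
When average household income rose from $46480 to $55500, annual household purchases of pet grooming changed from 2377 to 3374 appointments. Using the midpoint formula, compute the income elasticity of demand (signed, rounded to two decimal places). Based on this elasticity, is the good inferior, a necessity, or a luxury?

%ΔQ = (3374 − 2377)/[( 2377 + 3374)/2] = 997/2875.5 = 0.346722…
%ΔIncome = (55500 − 46480)/[( 46480 + 55500)/2] = 9020/50990 = 0.176897…
E_income = (997/2875.5) / (9020/50990) = 1.9600…
E_income > 1 ⇒ normal good, luxury.

1.96; luxury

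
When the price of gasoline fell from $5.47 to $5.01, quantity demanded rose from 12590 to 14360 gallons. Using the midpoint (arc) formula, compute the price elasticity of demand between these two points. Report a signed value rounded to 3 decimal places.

-1.496

%ΔQ = (14360 − 12590) / [(12590 + 14360)/2] = 1770/13475 = 0.131354…
%ΔP = (5.01 − 5.47) / [(5.47 + 5.01)/2] = -0.46/5.24 = -0.087786…
Arc Ed = %ΔQ / %ΔP = (1770/13475) / (-0.46/5.24) = -1.49629…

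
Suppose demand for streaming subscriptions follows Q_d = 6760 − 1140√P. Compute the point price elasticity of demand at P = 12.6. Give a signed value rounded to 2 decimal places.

-0.75

dQ_d/dP = −1140/(2√P) = -160.579. At P = 12.6, Q_d = 2713.4.
Ed = (dQ_d/dP)·(P/Q_d) = (-160.579) × (12.6/2713.4) = -0.7456…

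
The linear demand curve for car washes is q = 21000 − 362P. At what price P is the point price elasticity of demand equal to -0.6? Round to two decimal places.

Ed = −362P/(21000 − 362P). Set this equal to -0.6:
362P = 0.6·(21000 − 362P) ⇒ 362P(1 + 0.6) = 0.6·21000
P = 0.6·21000 / (362·1.6) = 21.7541…

21.75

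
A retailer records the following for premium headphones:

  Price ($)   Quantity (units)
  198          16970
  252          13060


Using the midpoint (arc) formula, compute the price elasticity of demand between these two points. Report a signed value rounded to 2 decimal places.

%ΔQ = (13060 − 16970) / [(16970 + 13060)/2] = -3910/15015 = -0.260406…
%ΔP = (252 − 198) / [(198 + 252)/2] = 54/225 = 0.24
Arc Ed = %ΔQ / %ΔP = (-3910/15015) / (54/225) = -1.0850…

-1.09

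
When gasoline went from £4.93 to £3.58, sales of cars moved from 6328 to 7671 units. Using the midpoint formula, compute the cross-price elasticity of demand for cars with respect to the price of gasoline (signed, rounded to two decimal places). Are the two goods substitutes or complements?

-0.60; complements

%ΔQ_{cars} = (7671 − 6328)/avg = 1343/6999.5 = 0.191870…
%ΔP_{gasoline} = (3.58 − 4.93)/avg = -1.35/4.255 = -0.317273…
E_cross = (1343/6999.5) / (-1.35/4.255) = -0.6047…
E_cross < 0 ⇒ the goods are complements.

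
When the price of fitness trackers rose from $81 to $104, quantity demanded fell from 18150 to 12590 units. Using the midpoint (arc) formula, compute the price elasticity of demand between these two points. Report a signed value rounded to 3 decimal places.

-1.455

%ΔQ = (12590 − 18150) / [(18150 + 12590)/2] = -5560/15370 = -0.361743…
%ΔP = (104 − 81) / [(81 + 104)/2] = 23/92.5 = 0.248648…
Arc Ed = %ΔQ / %ΔP = (-5560/15370) / (23/92.5) = -1.45483…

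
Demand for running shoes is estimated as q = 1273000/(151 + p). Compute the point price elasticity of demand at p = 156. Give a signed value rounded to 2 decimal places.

-0.51

dq/dp = −1273000/(151 + p)² = -13.5068. At p = 156, q = 4146.58.
Ed = (dq/dp)·(p/q) = (-13.5068) × (156/4146.58) = -0.5081…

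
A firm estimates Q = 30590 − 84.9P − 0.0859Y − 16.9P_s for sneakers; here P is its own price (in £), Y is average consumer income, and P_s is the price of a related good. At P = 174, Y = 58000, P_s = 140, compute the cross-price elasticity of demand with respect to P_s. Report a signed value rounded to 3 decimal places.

-0.279

At the given values, Q = 30590 − 84.9(174) − 0.0859(58000) − 16.9(140) = 8469.2.
∂Q/∂P_s = -16.9.
E = (-16.9) × (140/8469.2) = -0.27936…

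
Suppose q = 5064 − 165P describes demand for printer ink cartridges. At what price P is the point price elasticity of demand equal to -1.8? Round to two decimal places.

19.73

Ed = −165P/(5064 − 165P). Set this equal to -1.8:
165P = 1.8·(5064 − 165P) ⇒ 165P(1 + 1.8) = 1.8·5064
P = 1.8·5064 / (165·2.8) = 19.7298…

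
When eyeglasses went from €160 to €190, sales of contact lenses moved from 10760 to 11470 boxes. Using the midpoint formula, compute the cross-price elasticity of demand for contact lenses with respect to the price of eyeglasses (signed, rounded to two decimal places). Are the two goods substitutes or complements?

%ΔQ_{contact lenses} = (11470 − 10760)/avg = 710/11115 = 0.063877…
%ΔP_{eyeglasses} = (190 − 160)/avg = 30/175 = 0.171428…
E_cross = (710/11115) / (30/175) = 0.3726…
E_cross > 0 ⇒ the goods are substitutes.

0.37; substitutes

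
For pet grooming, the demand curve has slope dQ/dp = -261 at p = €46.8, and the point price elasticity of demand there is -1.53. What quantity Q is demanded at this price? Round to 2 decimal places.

7983.53

Ed = (dQ/dp)·(p/Q) ⇒ Q = (dQ/dp)·p/Ed = (-261)·46.8/(-1.53) = 7983.5294…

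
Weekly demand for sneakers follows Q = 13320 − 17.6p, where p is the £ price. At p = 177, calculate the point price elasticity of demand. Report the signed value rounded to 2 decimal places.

-0.31

dQ/dp = −17.6. At p = 177, Q = 13320 − 17.6(177) = 10204.8.
Ed = (dQ/dp)·(p/Q) = −17.6 × (177/10204.8) = -0.3052…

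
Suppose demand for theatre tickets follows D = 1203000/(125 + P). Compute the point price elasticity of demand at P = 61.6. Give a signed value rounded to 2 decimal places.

-0.33

dD/dP = −1203000/(125 + P)² = -34.5495. At P = 61.6, D = 6446.95.
Ed = (dD/dP)·(P/D) = (-34.5495) × (61.6/6446.95) = -0.3301…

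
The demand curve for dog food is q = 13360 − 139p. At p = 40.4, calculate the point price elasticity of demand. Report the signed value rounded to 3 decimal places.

-0.725

dq/dp = −139. At p = 40.4, q = 13360 − 139(40.4) = 7744.4.
Ed = (dq/dp)·(p/q) = −139 × (40.4/7744.4) = -0.72511…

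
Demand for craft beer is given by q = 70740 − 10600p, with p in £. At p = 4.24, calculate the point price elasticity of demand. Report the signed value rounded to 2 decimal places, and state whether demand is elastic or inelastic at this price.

-1.74; elastic

dq/dp = −10600. At p = 4.24, q = 70740 − 10600(4.24) = 25796.
Ed = (dq/dp)·(p/q) = −10600 × (4.24/25796) = -1.7422…
|Ed| = 1.74 > 1, so demand is elastic.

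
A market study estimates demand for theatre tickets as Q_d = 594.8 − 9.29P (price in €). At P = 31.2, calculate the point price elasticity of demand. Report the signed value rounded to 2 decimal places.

dQ_d/dP = −9.29. At P = 31.2, Q_d = 594.8 − 9.29(31.2) = 304.952.
Ed = (dQ_d/dP)·(P/Q_d) = −9.29 × (31.2/304.952) = -0.9504…

-0.95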